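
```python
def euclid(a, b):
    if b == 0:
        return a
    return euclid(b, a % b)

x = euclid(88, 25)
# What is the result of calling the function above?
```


euclid(88, 25)
= euclid(25, 88 % 25) = euclid(25, 13)
= euclid(13, 25 % 13) = euclid(13, 12)
= euclid(12, 13 % 12) = euclid(12, 1)
= euclid(1, 12 % 1) = euclid(1, 0)
b == 0, return a = 1


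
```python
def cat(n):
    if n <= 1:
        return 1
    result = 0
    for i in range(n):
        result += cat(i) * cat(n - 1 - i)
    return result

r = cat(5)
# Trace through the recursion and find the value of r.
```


cat(5)
= sum of cat(i) * cat(5-1-i) for i in 0..4
First compute sub-values bottom-up:
  cat(0) = 1, cat(1) = 1
  cat(2) = 1*1 + 1*1 = 2
  cat(3) = 1*2 + 1*1 + 2*1 = 5
  cat(4) = 1*5 + 1*2 + 2*1 + 5*1 = 14
Now cat(5):
  cat(0)*cat(4) = 1*14 = 14
  cat(1)*cat(3) = 1*5 = 5
  cat(2)*cat(2) = 2*2 = 4
  cat(3)*cat(1) = 5*1 = 5
  cat(4)*cat(0) = 14*1 = 14
= 14 + 5 + 4 + 5 + 14
= 42


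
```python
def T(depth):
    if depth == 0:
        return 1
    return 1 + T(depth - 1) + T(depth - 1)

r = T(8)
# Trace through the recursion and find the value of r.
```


T(8)
= 1 + T(7) + T(7)
= 1 + 2 * T(7)
T(k) = 2^(k+1) - 1
T(0) = 1
T(1) = 3
T(2) = 7
T(3) = 15
T(4) = 31
T(8) = 2^9 - 1 = 511


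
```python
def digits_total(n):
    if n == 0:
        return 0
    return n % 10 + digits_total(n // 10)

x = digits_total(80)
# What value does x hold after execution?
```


digits_total(80)
= 0 + digits_total(8)
= 0 + 8 + digits_total(0)
= 0 + 8 + 0
= 8


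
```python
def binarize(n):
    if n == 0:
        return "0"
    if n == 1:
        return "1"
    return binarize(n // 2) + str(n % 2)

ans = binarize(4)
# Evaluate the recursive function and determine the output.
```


binarize(4)
= binarize(2) + "0"
= binarize(1) + "0" + "0"
= "1" + "0" + "0"
= "100"


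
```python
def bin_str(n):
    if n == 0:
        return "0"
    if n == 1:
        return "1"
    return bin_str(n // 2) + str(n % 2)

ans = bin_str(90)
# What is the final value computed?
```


bin_str(90)
= bin_str(45) + "0"
= bin_str(22) + "1" + "0"
= bin_str(11) + "0" + "1" + "0"
= bin_str(5) + "1" + "0" + "1" + "0"
= bin_str(2) + "1" + "1" + "0" + "1" + "0"
= bin_str(1) + "0" + "1" + "1" + "0" + "1" + "0"
= "1" + "0" + "1" + "1" + "0" + "1" + "0"
= "1011010"


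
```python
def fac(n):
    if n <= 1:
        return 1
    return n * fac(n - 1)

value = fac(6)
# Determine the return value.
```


fac(6)
= 6 * fac(5)
= 6 * 5 * fac(4)
= 6 * 5 * 4 * fac(3)
= 6 * 5 * 4 * 3 * fac(2)
= 6 * 5 * 4 * 3 * 2 * fac(1)
= 6 * 5 * 4 * 3 * 2 * 1
= 720


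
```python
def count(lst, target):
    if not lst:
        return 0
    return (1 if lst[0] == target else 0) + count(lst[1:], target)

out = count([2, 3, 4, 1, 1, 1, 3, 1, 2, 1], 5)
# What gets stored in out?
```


count([2, 3, 4, 1, 1, 1, 3, 1, 2, 1], 5)
lst[0]=2 != 5: 0 + count([3, 4, 1, 1, 1, 3, 1, 2, 1], 5)
lst[0]=3 != 5: 0 + count([4, 1, 1, 1, 3, 1, 2, 1], 5)
lst[0]=4 != 5: 0 + count([1, 1, 1, 3, 1, 2, 1], 5)
lst[0]=1 != 5: 0 + count([1, 1, 3, 1, 2, 1], 5)
lst[0]=1 != 5: 0 + count([1, 3, 1, 2, 1], 5)
lst[0]=1 != 5: 0 + count([3, 1, 2, 1], 5)
lst[0]=3 != 5: 0 + count([1, 2, 1], 5)
lst[0]=1 != 5: 0 + count([2, 1], 5)
lst[0]=2 != 5: 0 + count([1], 5)
lst[0]=1 != 5: 0 + count([], 5)
= 0


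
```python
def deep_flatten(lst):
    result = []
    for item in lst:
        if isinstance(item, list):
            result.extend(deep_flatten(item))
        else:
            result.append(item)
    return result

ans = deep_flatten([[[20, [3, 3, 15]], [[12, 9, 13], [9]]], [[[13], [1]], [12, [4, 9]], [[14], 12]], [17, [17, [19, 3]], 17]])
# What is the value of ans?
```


deep_flatten([[[20, [3, 3, 15]], [[12, 9, 13], [9]]], [[[13], [1]], [12, [4, 9]], [[14], 12]], [17, [17, [19, 3]], 17]])
Processing each element:
  [[20, [3, 3, 15]], [[12, 9, 13], [9]]] is a list -> deep_flatten recursively -> [20, 3, 3, 15, 12, 9, 13, 9]
  [[[13], [1]], [12, [4, 9]], [[14], 12]] is a list -> deep_flatten recursively -> [13, 1, 12, 4, 9, 14, 12]
  [17, [17, [19, 3]], 17] is a list -> deep_flatten recursively -> [17, 17, 19, 3, 17]
= [20, 3, 3, 15, 12, 9, 13, 9, 13, 1, 12, 4, 9, 14, 12, 17, 17, 19, 3, 17]


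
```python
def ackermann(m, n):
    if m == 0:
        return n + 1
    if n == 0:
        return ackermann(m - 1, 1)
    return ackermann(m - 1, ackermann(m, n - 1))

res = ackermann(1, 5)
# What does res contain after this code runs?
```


ackermann(1, 5)
= ackermann(0, ackermann(1, 4))
First compute ackermann(1, 4) = 6
= ackermann(0, 6)
= 7


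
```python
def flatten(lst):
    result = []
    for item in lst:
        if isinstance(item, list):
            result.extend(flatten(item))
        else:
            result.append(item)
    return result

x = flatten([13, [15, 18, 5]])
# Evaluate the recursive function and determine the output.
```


flatten([13, [15, 18, 5]])
Processing each element:
  13 is not a list -> append 13
  [15, 18, 5] is a list -> flatten recursively -> [15, 18, 5]
= [13, 15, 18, 5]


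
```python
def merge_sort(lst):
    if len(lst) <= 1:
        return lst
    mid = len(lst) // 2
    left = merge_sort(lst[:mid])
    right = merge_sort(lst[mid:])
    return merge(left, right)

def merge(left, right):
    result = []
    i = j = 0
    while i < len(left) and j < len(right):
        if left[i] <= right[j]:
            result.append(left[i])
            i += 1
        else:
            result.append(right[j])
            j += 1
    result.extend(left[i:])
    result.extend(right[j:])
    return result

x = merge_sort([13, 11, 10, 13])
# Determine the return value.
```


merge_sort([13, 11, 10, 13])
Split into [13, 11] and [10, 13]
Left sorted: [11, 13]
Right sorted: [10, 13]
Merge [11, 13] and [10, 13]
= [10, 11, 13, 13]


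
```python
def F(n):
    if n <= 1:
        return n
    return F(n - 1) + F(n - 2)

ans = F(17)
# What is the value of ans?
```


F(17)
= F(16) + F(15)
= (F(15) + F(14)) + F(15)
Computing bottom-up: F(0)=0, F(1)=1, F(2)=1, F(3)=2, F(4)=3, F(5)=5, F(6)=8, F(7)=13, F(8)=21, F(9)=34, F(10)=55, F(11)=89, F(12)=144, F(13)=233, F(14)=377, F(15)=610, F(16)=987, F(17)=1597
= 1597


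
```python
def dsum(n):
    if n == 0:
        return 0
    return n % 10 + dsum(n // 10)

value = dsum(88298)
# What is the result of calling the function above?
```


dsum(88298)
= 8 + dsum(8829)
= 8 + 9 + dsum(882)
= 8 + 9 + 2 + dsum(88)
= 8 + 9 + 2 + 8 + dsum(8)
= 8 + 9 + 2 + 8 + 8 + dsum(0)
= 8 + 9 + 2 + 8 + 8 + 0
= 35


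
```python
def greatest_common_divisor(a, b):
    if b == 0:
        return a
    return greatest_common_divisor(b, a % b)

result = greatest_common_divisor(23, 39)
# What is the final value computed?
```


greatest_common_divisor(23, 39)
= greatest_common_divisor(39, 23 % 39) = greatest_common_divisor(39, 23)
= greatest_common_divisor(23, 39 % 23) = greatest_common_divisor(23, 16)
= greatest_common_divisor(16, 23 % 16) = greatest_common_divisor(16, 7)
= greatest_common_divisor(7, 16 % 7) = greatest_common_divisor(7, 2)
= greatest_common_divisor(2, 7 % 2) = greatest_common_divisor(2, 1)
= greatest_common_divisor(1, 2 % 1) = greatest_common_divisor(1, 0)
b == 0, return a = 1


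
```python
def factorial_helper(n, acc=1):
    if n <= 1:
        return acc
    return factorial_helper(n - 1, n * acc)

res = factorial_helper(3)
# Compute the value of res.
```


factorial_helper(3, 1)
= factorial_helper(2, 3 * 1) = factorial_helper(2, 3)
= factorial_helper(1, 2 * 3) = factorial_helper(1, 6)
n <= 1, return acc = 6


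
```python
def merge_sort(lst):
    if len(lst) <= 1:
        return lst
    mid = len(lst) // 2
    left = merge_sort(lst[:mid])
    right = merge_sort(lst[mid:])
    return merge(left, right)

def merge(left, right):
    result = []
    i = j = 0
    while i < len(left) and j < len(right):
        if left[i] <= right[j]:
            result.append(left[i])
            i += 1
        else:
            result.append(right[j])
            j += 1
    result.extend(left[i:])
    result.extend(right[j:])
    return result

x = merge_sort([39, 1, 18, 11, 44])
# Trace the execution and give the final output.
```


merge_sort([39, 1, 18, 11, 44])
Split into [39, 1] and [18, 11, 44]
Left sorted: [1, 39]
Right sorted: [11, 18, 44]
Merge [1, 39] and [11, 18, 44]
= [1, 11, 18, 39, 44]


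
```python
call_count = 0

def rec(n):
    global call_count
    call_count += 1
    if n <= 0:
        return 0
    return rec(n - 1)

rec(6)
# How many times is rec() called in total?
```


rec(6) calls rec(5) calls ... calls rec(0)
Total calls: 6 + 1 (for base case) = 7


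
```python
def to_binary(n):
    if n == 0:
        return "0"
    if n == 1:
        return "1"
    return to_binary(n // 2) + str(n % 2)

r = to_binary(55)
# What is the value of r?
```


to_binary(55)
= to_binary(27) + "1"
= to_binary(13) + "1" + "1"
= to_binary(6) + "1" + "1" + "1"
= to_binary(3) + "0" + "1" + "1" + "1"
= to_binary(1) + "1" + "0" + "1" + "1" + "1"
= "1" + "1" + "0" + "1" + "1" + "1"
= "110111"


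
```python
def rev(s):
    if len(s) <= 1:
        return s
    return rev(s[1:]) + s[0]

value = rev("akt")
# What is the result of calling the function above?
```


rev("akt")
= rev("kt") + "a"
= rev("t") + "k" + "a"
= "t" + "k" + "a"
= "tka"


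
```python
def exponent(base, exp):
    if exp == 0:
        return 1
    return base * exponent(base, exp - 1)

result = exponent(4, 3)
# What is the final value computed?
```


exponent(4, 3)
= 4 * exponent(4, 2)
= 4 * 4 * exponent(4, 1)
= 4 * 4 * 4 * exponent(4, 0)
= 4 * 4 * 4 * 1
= 64


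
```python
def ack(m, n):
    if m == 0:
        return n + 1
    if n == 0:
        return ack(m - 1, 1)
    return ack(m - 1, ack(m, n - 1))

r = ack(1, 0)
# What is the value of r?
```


ack(1, 0)
n == 0: return ack(0, 1)
= ack(0, 1) = 2
= 2


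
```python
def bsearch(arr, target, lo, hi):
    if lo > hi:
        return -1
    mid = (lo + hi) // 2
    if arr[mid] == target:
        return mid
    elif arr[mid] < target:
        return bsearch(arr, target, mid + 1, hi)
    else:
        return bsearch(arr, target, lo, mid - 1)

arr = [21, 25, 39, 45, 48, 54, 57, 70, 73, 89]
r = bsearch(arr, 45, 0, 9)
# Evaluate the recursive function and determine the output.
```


bsearch(arr, 45, 0, 9)
lo=0, hi=9, mid=4, arr[mid]=48
48 > 45, search left half
lo=0, hi=3, mid=1, arr[mid]=25
25 < 45, search right half
lo=2, hi=3, mid=2, arr[mid]=39
39 < 45, search right half
lo=3, hi=3, mid=3, arr[mid]=45
arr[3] == 45, found at index 3
= 3


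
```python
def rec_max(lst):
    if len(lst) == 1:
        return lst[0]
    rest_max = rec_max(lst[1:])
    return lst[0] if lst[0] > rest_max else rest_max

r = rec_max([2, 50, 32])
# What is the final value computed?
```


rec_max([2, 50, 32])
= compare 2 with rec_max([50, 32])
= compare 50 with rec_max([32])
Base: rec_max([32]) = 32
compare 50 with 32: max = 50
compare 2 with 50: max = 50
= 50


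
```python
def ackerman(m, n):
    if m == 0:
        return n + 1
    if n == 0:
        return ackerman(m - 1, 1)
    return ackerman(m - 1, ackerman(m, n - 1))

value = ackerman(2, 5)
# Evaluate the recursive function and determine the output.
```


ackerman(2, 5)
= ackerman(1, ackerman(2, 4))
First compute ackerman(2, 4) = 11
= ackerman(1, 11)
= 13


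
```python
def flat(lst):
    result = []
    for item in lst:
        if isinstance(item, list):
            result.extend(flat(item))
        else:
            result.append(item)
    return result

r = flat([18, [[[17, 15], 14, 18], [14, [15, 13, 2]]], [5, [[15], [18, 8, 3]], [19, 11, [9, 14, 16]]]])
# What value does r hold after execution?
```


flat([18, [[[17, 15], 14, 18], [14, [15, 13, 2]]], [5, [[15], [18, 8, 3]], [19, 11, [9, 14, 16]]]])
Processing each element:
  18 is not a list -> append 18
  [[[17, 15], 14, 18], [14, [15, 13, 2]]] is a list -> flat recursively -> [17, 15, 14, 18, 14, 15, 13, 2]
  [5, [[15], [18, 8, 3]], [19, 11, [9, 14, 16]]] is a list -> flat recursively -> [5, 15, 18, 8, 3, 19, 11, 9, 14, 16]
= [18, 17, 15, 14, 18, 14, 15, 13, 2, 5, 15, 18, 8, 3, 19, 11, 9, 14, 16]


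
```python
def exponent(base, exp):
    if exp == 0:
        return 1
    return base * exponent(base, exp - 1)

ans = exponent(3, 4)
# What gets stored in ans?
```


exponent(3, 4)
= 3 * exponent(3, 3)
= 3 * 3 * exponent(3, 2)
= 3 * 3 * 3 * exponent(3, 1)
= 3 * 3 * 3 * 3 * exponent(3, 0)
= 3 * 3 * 3 * 3 * 1
= 81


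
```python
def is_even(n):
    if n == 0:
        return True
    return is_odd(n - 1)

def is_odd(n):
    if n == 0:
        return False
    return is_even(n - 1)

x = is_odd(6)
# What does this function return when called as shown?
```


is_odd(6)
= is_even(5)
= is_odd(4)
= is_even(3)
= is_odd(2)
= is_even(1)
= is_odd(0)
n == 0: return False
= False


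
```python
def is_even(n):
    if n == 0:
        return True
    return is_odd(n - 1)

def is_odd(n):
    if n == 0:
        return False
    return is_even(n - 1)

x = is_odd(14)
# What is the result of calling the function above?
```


is_odd(14)
= is_even(13)
= is_odd(12)
= is_even(11)
= is_odd(10)
= is_even(9)
= is_odd(8)
= is_even(7)
= is_odd(6)
= is_even(5)
= is_odd(4)
= is_even(3)
= is_odd(2)
= is_even(1)
= is_odd(0)
n == 0: return False
= False


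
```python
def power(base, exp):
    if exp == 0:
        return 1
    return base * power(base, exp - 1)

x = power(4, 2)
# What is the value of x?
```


power(4, 2)
= 4 * power(4, 1)
= 4 * 4 * power(4, 0)
= 4 * 4 * 1
= 16


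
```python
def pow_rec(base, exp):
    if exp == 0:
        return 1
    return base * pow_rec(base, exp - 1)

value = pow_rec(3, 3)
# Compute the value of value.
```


pow_rec(3, 3)
= 3 * pow_rec(3, 2)
= 3 * 3 * pow_rec(3, 1)
= 3 * 3 * 3 * pow_rec(3, 0)
= 3 * 3 * 3 * 1
= 27


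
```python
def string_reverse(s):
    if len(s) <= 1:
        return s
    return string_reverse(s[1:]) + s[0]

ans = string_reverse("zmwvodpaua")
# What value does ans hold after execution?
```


string_reverse("zmwvodpaua")
= string_reverse("mwvodpaua") + "z"
= string_reverse("wvodpaua") + "m" + "z"
= string_reverse("vodpaua") + "w" + "m" + "z"
= string_reverse("odpaua") + "v" + "w" + "m" + "z"
= string_reverse("dpaua") + "o" + "v" + "w" + "m" + "z"
= string_reverse("paua") + "d" + "o" + "v" + "w" + "m" + "z"
= string_reverse("aua") + "p" + "d" + "o" + "v" + "w" + "m" + "z"
= string_reverse("ua") + "a" + "p" + "d" + "o" + "v" + "w" + "m" + "z"
= string_reverse("a") + "u" + "a" + "p" + "d" + "o" + "v" + "w" + "m" + "z"
= "a" + "u" + "a" + "p" + "d" + "o" + "v" + "w" + "m" + "z"
= "auapdovwmz"


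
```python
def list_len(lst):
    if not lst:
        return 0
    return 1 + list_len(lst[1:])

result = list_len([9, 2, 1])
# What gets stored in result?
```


list_len([9, 2, 1])
= 1 + list_len([2, 1])
= 1 + 1 + list_len([1])
= 1 + 1 + 1 + list_len([])
= 1 + 1 + 1 + 0
= 3


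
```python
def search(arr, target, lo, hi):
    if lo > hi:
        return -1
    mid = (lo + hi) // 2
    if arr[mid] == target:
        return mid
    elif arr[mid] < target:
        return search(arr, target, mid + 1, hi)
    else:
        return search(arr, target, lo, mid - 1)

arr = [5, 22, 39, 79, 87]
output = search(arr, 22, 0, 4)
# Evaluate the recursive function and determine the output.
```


search(arr, 22, 0, 4)
lo=0, hi=4, mid=2, arr[mid]=39
39 > 22, search left half
lo=0, hi=1, mid=0, arr[mid]=5
5 < 22, search right half
lo=1, hi=1, mid=1, arr[mid]=22
arr[1] == 22, found at index 1
= 1


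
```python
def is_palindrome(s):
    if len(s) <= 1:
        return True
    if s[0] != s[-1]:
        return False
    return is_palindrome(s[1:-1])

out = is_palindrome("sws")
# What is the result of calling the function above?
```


is_palindrome("sws")
"sws": s[0]='s' == s[-1]='s' -> is_palindrome("w")
"w": len <= 1 -> True
= True


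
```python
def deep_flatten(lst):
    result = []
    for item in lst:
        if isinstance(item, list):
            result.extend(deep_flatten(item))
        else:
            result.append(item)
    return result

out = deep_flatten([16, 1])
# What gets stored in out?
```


deep_flatten([16, 1])
Processing each element:
  16 is not a list -> append 16
  1 is not a list -> append 1
= [16, 1]


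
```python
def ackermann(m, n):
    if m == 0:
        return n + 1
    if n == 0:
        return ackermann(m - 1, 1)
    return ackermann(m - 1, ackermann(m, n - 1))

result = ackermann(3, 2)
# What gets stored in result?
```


ackermann(3, 2)
= ackermann(2, ackermann(3, 1))
First compute ackermann(3, 1) = 13
= ackermann(2, 13)
= 29


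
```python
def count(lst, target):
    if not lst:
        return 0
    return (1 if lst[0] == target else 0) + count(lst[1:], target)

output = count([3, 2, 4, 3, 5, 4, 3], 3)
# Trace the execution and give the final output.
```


count([3, 2, 4, 3, 5, 4, 3], 3)
lst[0]=3 == 3: 1 + count([2, 4, 3, 5, 4, 3], 3)
lst[0]=2 != 3: 0 + count([4, 3, 5, 4, 3], 3)
lst[0]=4 != 3: 0 + count([3, 5, 4, 3], 3)
lst[0]=3 == 3: 1 + count([5, 4, 3], 3)
lst[0]=5 != 3: 0 + count([4, 3], 3)
lst[0]=4 != 3: 0 + count([3], 3)
lst[0]=3 == 3: 1 + count([], 3)
= 3


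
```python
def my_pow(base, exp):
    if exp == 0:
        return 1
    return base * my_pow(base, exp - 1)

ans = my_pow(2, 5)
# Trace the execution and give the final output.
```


my_pow(2, 5)
= 2 * my_pow(2, 4)
= 2 * 2 * my_pow(2, 3)
= 2 * 2 * 2 * my_pow(2, 2)
= 2 * 2 * 2 * 2 * my_pow(2, 1)
= 2 * 2 * 2 * 2 * 2 * my_pow(2, 0)
= 2 * 2 * 2 * 2 * 2 * 1
= 32


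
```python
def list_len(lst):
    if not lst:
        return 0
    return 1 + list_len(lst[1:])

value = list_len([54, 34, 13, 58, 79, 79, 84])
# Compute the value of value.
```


list_len([54, 34, 13, 58, 79, 79, 84])
= 1 + list_len([34, 13, 58, 79, 79, 84])
= 1 + 1 + list_len([13, 58, 79, 79, 84])
= 1 + 1 + 1 + list_len([58, 79, 79, 84])
= 1 + 1 + 1 + 1 + list_len([79, 79, 84])
= 1 + 1 + 1 + 1 + 1 + list_len([79, 84])
= 1 + 1 + 1 + 1 + 1 + 1 + list_len([84])
= 1 + 1 + 1 + 1 + 1 + 1 + 1 + list_len([])
= 1 + 1 + 1 + 1 + 1 + 1 + 1 + 0
= 7


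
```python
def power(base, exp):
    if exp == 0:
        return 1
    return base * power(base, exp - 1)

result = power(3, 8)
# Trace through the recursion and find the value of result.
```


power(3, 8)
= 3 * power(3, 7)
= 3 * 3 * power(3, 6)
= 3 * 3 * 3 * power(3, 5)
= 3 * 3 * 3 * 3 * power(3, 4)
= 3 * 3 * 3 * 3 * 3 * power(3, 3)
= 3 * 3 * 3 * 3 * 3 * 3 * power(3, 2)
= 3 * 3 * 3 * 3 * 3 * 3 * 3 * power(3, 1)
= 3 * 3 * 3 * 3 * 3 * 3 * 3 * 3 * power(3, 0)
= 3 * 3 * 3 * 3 * 3 * 3 * 3 * 3 * 1
= 6561


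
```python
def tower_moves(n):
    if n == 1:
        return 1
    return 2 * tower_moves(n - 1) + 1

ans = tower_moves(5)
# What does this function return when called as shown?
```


tower_moves(5)
= 2 * tower_moves(4) + 1
= 2 * (2 * tower_moves(3) + 1) + 1
= 2 * (2 * (2 * tower_moves(2) + 1) + 1) + 1
= 2 * (2 * (2 * (2 * tower_moves(1) + 1) + 1) + 1) + 1
Now compute bottom-up:
tower_moves(1) = 1
tower_moves(2) = 2 * 1 + 1 = 3
tower_moves(3) = 2 * 3 + 1 = 7
tower_moves(4) = 2 * 7 + 1 = 15
tower_moves(5) = 2 * 15 + 1 = 31
= 31


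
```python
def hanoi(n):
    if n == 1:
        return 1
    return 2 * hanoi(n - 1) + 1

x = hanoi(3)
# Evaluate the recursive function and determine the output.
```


hanoi(3)
= 2 * hanoi(2) + 1
= 2 * (2 * hanoi(1) + 1) + 1
Now compute bottom-up:
hanoi(1) = 1
hanoi(2) = 2 * 1 + 1 = 3
hanoi(3) = 2 * 3 + 1 = 7
= 7


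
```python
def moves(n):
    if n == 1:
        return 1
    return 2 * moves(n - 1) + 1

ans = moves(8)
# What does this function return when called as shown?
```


moves(8)
= 2 * moves(7) + 1
= 2 * (2 * moves(6) + 1) + 1
= 2 * (2 * (2 * moves(5) + 1) + 1) + 1
= 2 * (2 * (2 * (2 * moves(4) + 1) + 1) + 1) + 1
= 2 * (2 * (2 * (2 * (2 * moves(3) + 1) + 1) + 1) + 1) + 1
= 2 * (2 * (2 * (2 * (2 * (2 * moves(2) + 1) + 1) + 1) + 1) + 1) + 1
= 2 * (2 * (2 * (2 * (2 * (2 * (2 * moves(1) + 1) + 1) + 1) + 1) + 1) + 1) + 1
Now compute bottom-up:
moves(1) = 1
moves(2) = 2 * 1 + 1 = 3
moves(3) = 2 * 3 + 1 = 7
moves(4) = 2 * 7 + 1 = 15
moves(5) = 2 * 15 + 1 = 31
moves(6) = 2 * 31 + 1 = 63
moves(7) = 2 * 63 + 1 = 127
moves(8) = 2 * 127 + 1 = 255
= 255


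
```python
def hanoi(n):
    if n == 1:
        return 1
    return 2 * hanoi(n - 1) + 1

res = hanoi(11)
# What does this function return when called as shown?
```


hanoi(11)
= 2 * hanoi(10) + 1
= 2 * (2 * hanoi(9) + 1) + 1
= 2 * (2 * (2 * hanoi(8) + 1) + 1) + 1
= 2 * (2 * (2 * (2 * hanoi(7) + 1) + 1) + 1) + 1
= 2 * (2 * (2 * (2 * (2 * hanoi(6) + 1) + 1) + 1) + 1) + 1
= 2 * (2 * (2 * (2 * (2 * (2 * hanoi(5) + 1) + 1) + 1) + 1) + 1) + 1
= 2 * (2 * (2 * (2 * (2 * (2 * (2 * hanoi(4) + 1) + 1) + 1) + 1) + 1) + 1) + 1
= 2 * (2 * (2 * (2 * (2 * (2 * (2 * (2 * hanoi(3) + 1) + 1) + 1) + 1) + 1) + 1) + 1) + 1
= 2 * (2 * (2 * (2 * (2 * (2 * (2 * (2 * (2 * hanoi(2) + 1) + 1) + 1) + 1) + 1) + 1) + 1) + 1) + 1
= 2 * (2 * (2 * (2 * (2 * (2 * (2 * (2 * (2 * (2 * hanoi(1) + 1) + 1) + 1) + 1) + 1) + 1) + 1) + 1) + 1) + 1
Now compute bottom-up:
hanoi(1) = 1
hanoi(2) = 2 * 1 + 1 = 3
hanoi(3) = 2 * 3 + 1 = 7
hanoi(4) = 2 * 7 + 1 = 15
hanoi(5) = 2 * 15 + 1 = 31
hanoi(6) = 2 * 31 + 1 = 63
hanoi(7) = 2 * 63 + 1 = 127
hanoi(8) = 2 * 127 + 1 = 255
hanoi(9) = 2 * 255 + 1 = 511
hanoi(10) = 2 * 511 + 1 = 1023
hanoi(11) = 2 * 1023 + 1 = 2047
= 2047


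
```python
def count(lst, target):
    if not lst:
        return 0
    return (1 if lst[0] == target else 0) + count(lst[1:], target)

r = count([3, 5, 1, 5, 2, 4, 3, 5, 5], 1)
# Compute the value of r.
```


count([3, 5, 1, 5, 2, 4, 3, 5, 5], 1)
lst[0]=3 != 1: 0 + count([5, 1, 5, 2, 4, 3, 5, 5], 1)
lst[0]=5 != 1: 0 + count([1, 5, 2, 4, 3, 5, 5], 1)
lst[0]=1 == 1: 1 + count([5, 2, 4, 3, 5, 5], 1)
lst[0]=5 != 1: 0 + count([2, 4, 3, 5, 5], 1)
lst[0]=2 != 1: 0 + count([4, 3, 5, 5], 1)
lst[0]=4 != 1: 0 + count([3, 5, 5], 1)
lst[0]=3 != 1: 0 + count([5, 5], 1)
lst[0]=5 != 1: 0 + count([5], 1)
lst[0]=5 != 1: 0 + count([], 1)
= 1


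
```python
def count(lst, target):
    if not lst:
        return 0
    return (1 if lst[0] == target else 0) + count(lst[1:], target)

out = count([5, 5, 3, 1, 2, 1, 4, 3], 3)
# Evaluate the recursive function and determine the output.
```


count([5, 5, 3, 1, 2, 1, 4, 3], 3)
lst[0]=5 != 3: 0 + count([5, 3, 1, 2, 1, 4, 3], 3)
lst[0]=5 != 3: 0 + count([3, 1, 2, 1, 4, 3], 3)
lst[0]=3 == 3: 1 + count([1, 2, 1, 4, 3], 3)
lst[0]=1 != 3: 0 + count([2, 1, 4, 3], 3)
lst[0]=2 != 3: 0 + count([1, 4, 3], 3)
lst[0]=1 != 3: 0 + count([4, 3], 3)
lst[0]=4 != 3: 0 + count([3], 3)
lst[0]=3 == 3: 1 + count([], 3)
= 2


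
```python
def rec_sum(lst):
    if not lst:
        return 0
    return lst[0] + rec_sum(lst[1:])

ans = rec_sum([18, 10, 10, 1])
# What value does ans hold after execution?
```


rec_sum([18, 10, 10, 1])
= 18 + rec_sum([10, 10, 1])
= 18 + 10 + rec_sum([10, 1])
= 18 + 10 + 10 + rec_sum([1])
= 18 + 10 + 10 + 1 + rec_sum([])
= 18 + 10 + 10 + 1 + 0
= 39


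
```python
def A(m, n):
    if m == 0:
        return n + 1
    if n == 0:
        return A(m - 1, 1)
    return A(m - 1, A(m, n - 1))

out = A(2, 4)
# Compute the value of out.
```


A(2, 4)
= A(1, A(2, 3))
First compute A(2, 3) = 9
= A(1, 9)
= 11


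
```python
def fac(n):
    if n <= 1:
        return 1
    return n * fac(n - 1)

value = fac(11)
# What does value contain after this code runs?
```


fac(11)
= 11 * fac(10)
= 11 * 10 * fac(9)
= 11 * 10 * 9 * fac(8)
= 11 * 10 * 9 * 8 * fac(7)
= 11 * 10 * 9 * 8 * 7 * fac(6)
= 11 * 10 * 9 * 8 * 7 * 6 * fac(5)
= 11 * 10 * 9 * 8 * 7 * 6 * 5 * fac(4)
= 11 * 10 * 9 * 8 * 7 * 6 * 5 * 4 * fac(3)
= 11 * 10 * 9 * 8 * 7 * 6 * 5 * 4 * 3 * fac(2)
= 11 * 10 * 9 * 8 * 7 * 6 * 5 * 4 * 3 * 2 * fac(1)
= 11 * 10 * 9 * 8 * 7 * 6 * 5 * 4 * 3 * 2 * 1
= 39916800


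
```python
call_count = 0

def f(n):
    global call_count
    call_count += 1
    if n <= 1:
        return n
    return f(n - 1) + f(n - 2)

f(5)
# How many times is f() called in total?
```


f(5) calls f(4) and f(3); each non-base call branches into two more.
Let C(k) = total number of calls made by f(k), including the call to f(k) itself.
Base cases: C(0) = 1, C(1) = 1
Recurrence: C(k) = 1 + C(k-1) + C(k-2)
  C(2) = 1 + C(1) + C(0) = 1 + 1 + 1 = 3
  C(3) = 1 + C(2) + C(1) = 1 + 3 + 1 = 5
  C(4) = 1 + C(3) + C(2) = 1 + 5 + 3 = 9
  C(5) = 1 + C(4) + C(3) = 1 + 9 + 5 = 15
Total calls = C(5) = 15


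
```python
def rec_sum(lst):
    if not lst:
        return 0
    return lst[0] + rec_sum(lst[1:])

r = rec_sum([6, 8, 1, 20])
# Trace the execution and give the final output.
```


rec_sum([6, 8, 1, 20])
= 6 + rec_sum([8, 1, 20])
= 6 + 8 + rec_sum([1, 20])
= 6 + 8 + 1 + rec_sum([20])
= 6 + 8 + 1 + 20 + rec_sum([])
= 6 + 8 + 1 + 20 + 0
= 35


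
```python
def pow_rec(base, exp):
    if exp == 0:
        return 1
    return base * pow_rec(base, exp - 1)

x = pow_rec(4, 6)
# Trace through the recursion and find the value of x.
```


pow_rec(4, 6)
= 4 * pow_rec(4, 5)
= 4 * 4 * pow_rec(4, 4)
= 4 * 4 * 4 * pow_rec(4, 3)
= 4 * 4 * 4 * 4 * pow_rec(4, 2)
= 4 * 4 * 4 * 4 * 4 * pow_rec(4, 1)
= 4 * 4 * 4 * 4 * 4 * 4 * pow_rec(4, 0)
= 4 * 4 * 4 * 4 * 4 * 4 * 1
= 4096


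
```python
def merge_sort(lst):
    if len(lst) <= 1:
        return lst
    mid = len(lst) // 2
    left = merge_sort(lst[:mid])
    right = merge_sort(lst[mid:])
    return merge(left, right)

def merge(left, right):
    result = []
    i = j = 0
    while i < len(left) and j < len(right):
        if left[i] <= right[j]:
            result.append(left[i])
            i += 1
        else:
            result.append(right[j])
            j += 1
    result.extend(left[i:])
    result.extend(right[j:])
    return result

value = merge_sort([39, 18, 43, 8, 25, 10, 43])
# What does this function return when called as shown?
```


merge_sort([39, 18, 43, 8, 25, 10, 43])
Split into [39, 18, 43] and [8, 25, 10, 43]
Left sorted: [18, 39, 43]
Right sorted: [8, 10, 25, 43]
Merge [18, 39, 43] and [8, 10, 25, 43]
= [8, 10, 18, 25, 39, 43, 43]


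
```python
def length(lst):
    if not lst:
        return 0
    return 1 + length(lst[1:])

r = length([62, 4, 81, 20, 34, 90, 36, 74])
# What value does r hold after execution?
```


length([62, 4, 81, 20, 34, 90, 36, 74])
= 1 + length([4, 81, 20, 34, 90, 36, 74])
= 1 + 1 + length([81, 20, 34, 90, 36, 74])
= 1 + 1 + 1 + length([20, 34, 90, 36, 74])
= 1 + 1 + 1 + 1 + length([34, 90, 36, 74])
= 1 + 1 + 1 + 1 + 1 + length([90, 36, 74])
= 1 + 1 + 1 + 1 + 1 + 1 + length([36, 74])
= 1 + 1 + 1 + 1 + 1 + 1 + 1 + length([74])
= 1 + 1 + 1 + 1 + 1 + 1 + 1 + 1 + length([])
= 1 + 1 + 1 + 1 + 1 + 1 + 1 + 1 + 0
= 8


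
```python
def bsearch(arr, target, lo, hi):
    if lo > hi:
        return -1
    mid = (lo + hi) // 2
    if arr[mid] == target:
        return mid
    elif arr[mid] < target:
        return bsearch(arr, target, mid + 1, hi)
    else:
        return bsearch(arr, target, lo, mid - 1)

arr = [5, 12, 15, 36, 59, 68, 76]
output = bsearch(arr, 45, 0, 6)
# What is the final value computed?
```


bsearch(arr, 45, 0, 6)
lo=0, hi=6, mid=3, arr[mid]=36
36 < 45, search right half
lo=4, hi=6, mid=5, arr[mid]=68
68 > 45, search left half
lo=4, hi=4, mid=4, arr[mid]=59
59 > 45, search left half
lo > hi, target not found, return -1
= -1


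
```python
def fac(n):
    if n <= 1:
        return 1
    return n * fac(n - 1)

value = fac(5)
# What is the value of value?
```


fac(5)
= 5 * fac(4)
= 5 * 4 * fac(3)
= 5 * 4 * 3 * fac(2)
= 5 * 4 * 3 * 2 * fac(1)
= 5 * 4 * 3 * 2 * 1
= 120


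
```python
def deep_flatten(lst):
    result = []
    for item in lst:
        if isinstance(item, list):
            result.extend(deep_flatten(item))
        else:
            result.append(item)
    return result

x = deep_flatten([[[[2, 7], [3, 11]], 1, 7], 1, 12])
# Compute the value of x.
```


deep_flatten([[[[2, 7], [3, 11]], 1, 7], 1, 12])
Processing each element:
  [[[2, 7], [3, 11]], 1, 7] is a list -> deep_flatten recursively -> [2, 7, 3, 11, 1, 7]
  1 is not a list -> append 1
  12 is not a list -> append 12
= [2, 7, 3, 11, 1, 7, 1, 12]


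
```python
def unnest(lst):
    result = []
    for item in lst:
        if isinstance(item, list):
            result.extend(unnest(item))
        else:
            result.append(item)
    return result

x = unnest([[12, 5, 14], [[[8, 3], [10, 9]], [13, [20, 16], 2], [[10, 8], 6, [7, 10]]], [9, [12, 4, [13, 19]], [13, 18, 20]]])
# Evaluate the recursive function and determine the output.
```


unnest([[12, 5, 14], [[[8, 3], [10, 9]], [13, [20, 16], 2], [[10, 8], 6, [7, 10]]], [9, [12, 4, [13, 19]], [13, 18, 20]]])
Processing each element:
  [12, 5, 14] is a list -> unnest recursively -> [12, 5, 14]
  [[[8, 3], [10, 9]], [13, [20, 16], 2], [[10, 8], 6, [7, 10]]] is a list -> unnest recursively -> [8, 3, 10, 9, 13, 20, 16, 2, 10, 8, 6, 7, 10]
  [9, [12, 4, [13, 19]], [13, 18, 20]] is a list -> unnest recursively -> [9, 12, 4, 13, 19, 13, 18, 20]
= [12, 5, 14, 8, 3, 10, 9, 13, 20, 16, 2, 10, 8, 6, 7, 10, 9, 12, 4, 13, 19, 13, 18, 20]


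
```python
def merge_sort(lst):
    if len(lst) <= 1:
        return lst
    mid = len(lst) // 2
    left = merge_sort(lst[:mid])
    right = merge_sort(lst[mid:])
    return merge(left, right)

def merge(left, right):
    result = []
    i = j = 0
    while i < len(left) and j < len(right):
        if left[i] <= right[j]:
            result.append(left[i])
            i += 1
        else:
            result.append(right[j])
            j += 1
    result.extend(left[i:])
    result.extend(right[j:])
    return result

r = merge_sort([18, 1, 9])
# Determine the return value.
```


merge_sort([18, 1, 9])
Split into [18] and [1, 9]
Left sorted: [18]
Right sorted: [1, 9]
Merge [18] and [1, 9]
= [1, 9, 18]


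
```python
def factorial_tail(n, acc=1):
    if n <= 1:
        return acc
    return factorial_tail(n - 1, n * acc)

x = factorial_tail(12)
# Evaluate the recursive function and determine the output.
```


factorial_tail(12, 1)
= factorial_tail(11, 12 * 1) = factorial_tail(11, 12)
= factorial_tail(10, 11 * 12) = factorial_tail(10, 132)
= factorial_tail(9, 10 * 132) = factorial_tail(9, 1320)
= factorial_tail(8, 9 * 1320) = factorial_tail(8, 11880)
= factorial_tail(7, 8 * 11880) = factorial_tail(7, 95040)
= factorial_tail(6, 7 * 95040) = factorial_tail(6, 665280)
= factorial_tail(5, 6 * 665280) = factorial_tail(5, 3991680)
= factorial_tail(4, 5 * 3991680) = factorial_tail(4, 19958400)
= factorial_tail(3, 4 * 19958400) = factorial_tail(3, 79833600)
= factorial_tail(2, 3 * 79833600) = factorial_tail(2, 239500800)
= factorial_tail(1, 2 * 239500800) = factorial_tail(1, 479001600)
n <= 1, return acc = 479001600


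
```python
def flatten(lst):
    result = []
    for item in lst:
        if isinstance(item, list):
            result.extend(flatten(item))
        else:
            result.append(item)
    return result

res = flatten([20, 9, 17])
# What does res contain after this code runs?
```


flatten([20, 9, 17])
Processing each element:
  20 is not a list -> append 20
  9 is not a list -> append 9
  17 is not a list -> append 17
= [20, 9, 17]


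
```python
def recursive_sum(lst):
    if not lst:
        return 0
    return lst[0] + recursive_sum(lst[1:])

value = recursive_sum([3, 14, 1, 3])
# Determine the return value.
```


recursive_sum([3, 14, 1, 3])
= 3 + recursive_sum([14, 1, 3])
= 3 + 14 + recursive_sum([1, 3])
= 3 + 14 + 1 + recursive_sum([3])
= 3 + 14 + 1 + 3 + recursive_sum([])
= 3 + 14 + 1 + 3 + 0
= 21


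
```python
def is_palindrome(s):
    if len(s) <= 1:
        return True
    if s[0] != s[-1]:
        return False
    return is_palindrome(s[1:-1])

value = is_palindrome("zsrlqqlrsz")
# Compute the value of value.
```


is_palindrome("zsrlqqlrsz")
"zsrlqqlrsz": s[0]='z' == s[-1]='z' -> is_palindrome("srlqqlrs")
"srlqqlrs": s[0]='s' == s[-1]='s' -> is_palindrome("rlqqlr")
"rlqqlr": s[0]='r' == s[-1]='r' -> is_palindrome("lqql")
"lqql": s[0]='l' == s[-1]='l' -> is_palindrome("qq")
"qq": s[0]='q' == s[-1]='q' -> is_palindrome("")
"": len <= 1 -> True
= True


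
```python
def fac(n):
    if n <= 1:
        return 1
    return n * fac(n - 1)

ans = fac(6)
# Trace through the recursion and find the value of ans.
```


fac(6)
= 6 * fac(5)
= 6 * 5 * fac(4)
= 6 * 5 * 4 * fac(3)
= 6 * 5 * 4 * 3 * fac(2)
= 6 * 5 * 4 * 3 * 2 * fac(1)
= 6 * 5 * 4 * 3 * 2 * 1
= 720


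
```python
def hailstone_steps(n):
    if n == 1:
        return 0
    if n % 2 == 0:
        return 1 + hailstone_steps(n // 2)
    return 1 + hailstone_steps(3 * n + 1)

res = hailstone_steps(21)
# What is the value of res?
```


hailstone_steps(21)
21 is odd -> 3*21+1 = 64 -> hailstone_steps(64)
64 is even -> hailstone_steps(32)
32 is even -> hailstone_steps(16)
16 is even -> hailstone_steps(8)
8 is even -> hailstone_steps(4)
4 is even -> hailstone_steps(2)
2 is even -> hailstone_steps(1)
Reached 1 after 7 steps
= 7


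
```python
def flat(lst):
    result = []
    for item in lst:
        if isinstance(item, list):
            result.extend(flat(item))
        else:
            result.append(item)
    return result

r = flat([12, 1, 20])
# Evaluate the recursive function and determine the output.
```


flat([12, 1, 20])
Processing each element:
  12 is not a list -> append 12
  1 is not a list -> append 1
  20 is not a list -> append 20
= [12, 1, 20]


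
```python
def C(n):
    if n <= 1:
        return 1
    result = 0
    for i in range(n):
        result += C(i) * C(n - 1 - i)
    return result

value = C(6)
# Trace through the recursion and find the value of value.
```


C(6)
= sum of C(i) * C(6-1-i) for i in 0..5
First compute sub-values bottom-up:
  C(0) = 1, C(1) = 1
  C(2) = 1*1 + 1*1 = 2
  C(3) = 1*2 + 1*1 + 2*1 = 5
  C(4) = 1*5 + 1*2 + 2*1 + 5*1 = 14
  C(5) = 1*14 + 1*5 + 2*2 + 5*1 + 14*1 = 42
Now C(6):
  C(0)*C(5) = 1*42 = 42
  C(1)*C(4) = 1*14 = 14
  C(2)*C(3) = 2*5 = 10
  C(3)*C(2) = 5*2 = 10
  C(4)*C(1) = 14*1 = 14
  C(5)*C(0) = 42*1 = 42
= 42 + 14 + 10 + 10 + 14 + 42
= 132


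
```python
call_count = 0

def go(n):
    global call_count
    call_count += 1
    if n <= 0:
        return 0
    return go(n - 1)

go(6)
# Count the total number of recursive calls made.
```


go(6) calls go(5) calls ... calls go(0)
Total calls: 6 + 1 (for base case) = 7


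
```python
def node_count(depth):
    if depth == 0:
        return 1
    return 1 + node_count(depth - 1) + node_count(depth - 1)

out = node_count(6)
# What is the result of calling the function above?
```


node_count(6)
= 1 + node_count(5) + node_count(5)
= 1 + 2 * node_count(5)
node_count(k) = 2^(k+1) - 1
node_count(0) = 1
node_count(1) = 3
node_count(2) = 7
node_count(3) = 15
node_count(4) = 31
node_count(6) = 2^7 - 1 = 127


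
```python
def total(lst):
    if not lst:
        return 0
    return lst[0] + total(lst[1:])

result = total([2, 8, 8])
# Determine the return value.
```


total([2, 8, 8])
= 2 + total([8, 8])
= 2 + 8 + total([8])
= 2 + 8 + 8 + total([])
= 2 + 8 + 8 + 0
= 18


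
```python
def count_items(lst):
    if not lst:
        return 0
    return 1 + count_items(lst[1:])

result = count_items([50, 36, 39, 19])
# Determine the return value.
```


count_items([50, 36, 39, 19])
= 1 + count_items([36, 39, 19])
= 1 + 1 + count_items([39, 19])
= 1 + 1 + 1 + count_items([19])
= 1 + 1 + 1 + 1 + count_items([])
= 1 + 1 + 1 + 1 + 0
= 4


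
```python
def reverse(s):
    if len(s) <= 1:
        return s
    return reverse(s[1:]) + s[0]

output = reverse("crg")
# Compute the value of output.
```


reverse("crg")
= reverse("rg") + "c"
= reverse("g") + "r" + "c"
= "g" + "r" + "c"
= "grc"


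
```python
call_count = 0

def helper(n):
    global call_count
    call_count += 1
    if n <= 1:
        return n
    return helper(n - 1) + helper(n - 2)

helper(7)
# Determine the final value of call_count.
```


helper(7) calls helper(6) and helper(5); each non-base call branches into two more.
Let C(k) = total number of calls made by helper(k), including the call to helper(k) itself.
Base cases: C(0) = 1, C(1) = 1
Recurrence: C(k) = 1 + C(k-1) + C(k-2)
  C(2) = 1 + C(1) + C(0) = 1 + 1 + 1 = 3
  C(3) = 1 + C(2) + C(1) = 1 + 3 + 1 = 5
  C(4) = 1 + C(3) + C(2) = 1 + 5 + 3 = 9
  C(5) = 1 + C(4) + C(3) = 1 + 9 + 5 = 15
  C(6) = 1 + C(5) + C(4) = 1 + 15 + 9 = 25
  C(7) = 1 + C(6) + C(5) = 1 + 25 + 15 = 41
Total calls = C(7) = 41


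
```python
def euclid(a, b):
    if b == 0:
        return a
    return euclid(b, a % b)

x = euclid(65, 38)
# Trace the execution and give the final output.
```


euclid(65, 38)
= euclid(38, 65 % 38) = euclid(38, 27)
= euclid(27, 38 % 27) = euclid(27, 11)
= euclid(11, 27 % 11) = euclid(11, 5)
= euclid(5, 11 % 5) = euclid(5, 1)
= euclid(1, 5 % 1) = euclid(1, 0)
b == 0, return a = 1


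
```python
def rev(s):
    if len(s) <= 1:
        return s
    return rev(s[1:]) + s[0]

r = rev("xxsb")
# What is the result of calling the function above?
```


rev("xxsb")
= rev("xsb") + "x"
= rev("sb") + "x" + "x"
= rev("b") + "s" + "x" + "x"
= "b" + "s" + "x" + "x"
= "bsxx"


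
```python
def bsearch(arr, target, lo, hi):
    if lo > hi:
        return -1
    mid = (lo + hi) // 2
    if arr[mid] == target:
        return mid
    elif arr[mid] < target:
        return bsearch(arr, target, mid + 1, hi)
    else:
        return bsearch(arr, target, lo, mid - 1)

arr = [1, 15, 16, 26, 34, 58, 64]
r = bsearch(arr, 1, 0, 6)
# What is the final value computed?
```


bsearch(arr, 1, 0, 6)
lo=0, hi=6, mid=3, arr[mid]=26
26 > 1, search left half
lo=0, hi=2, mid=1, arr[mid]=15
15 > 1, search left half
lo=0, hi=0, mid=0, arr[mid]=1
arr[0] == 1, found at index 0
= 0


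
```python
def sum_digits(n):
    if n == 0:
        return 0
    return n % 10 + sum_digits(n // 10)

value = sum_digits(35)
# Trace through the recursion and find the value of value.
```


sum_digits(35)
= 5 + sum_digits(3)
= 5 + 3 + sum_digits(0)
= 5 + 3 + 0
= 8


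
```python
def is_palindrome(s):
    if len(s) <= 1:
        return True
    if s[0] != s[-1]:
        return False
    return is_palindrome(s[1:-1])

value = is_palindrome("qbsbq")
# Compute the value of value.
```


is_palindrome("qbsbq")
"qbsbq": s[0]='q' == s[-1]='q' -> is_palindrome("bsb")
"bsb": s[0]='b' == s[-1]='b' -> is_palindrome("s")
"s": len <= 1 -> True
= True


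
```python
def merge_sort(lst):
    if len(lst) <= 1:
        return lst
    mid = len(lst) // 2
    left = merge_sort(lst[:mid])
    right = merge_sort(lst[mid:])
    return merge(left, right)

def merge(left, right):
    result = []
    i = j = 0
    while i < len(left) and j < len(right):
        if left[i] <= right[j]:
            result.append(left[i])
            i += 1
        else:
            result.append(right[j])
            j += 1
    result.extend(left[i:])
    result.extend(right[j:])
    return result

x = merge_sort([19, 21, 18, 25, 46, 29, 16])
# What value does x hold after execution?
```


merge_sort([19, 21, 18, 25, 46, 29, 16])
Split into [19, 21, 18] and [25, 46, 29, 16]
Left sorted: [18, 19, 21]
Right sorted: [16, 25, 29, 46]
Merge [18, 19, 21] and [16, 25, 29, 46]
= [16, 18, 19, 21, 25, 29, 46]


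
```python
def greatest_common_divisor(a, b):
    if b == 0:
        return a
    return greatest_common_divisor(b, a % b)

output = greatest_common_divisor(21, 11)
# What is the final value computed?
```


greatest_common_divisor(21, 11)
= greatest_common_divisor(11, 21 % 11) = greatest_common_divisor(11, 10)
= greatest_common_divisor(10, 11 % 10) = greatest_common_divisor(10, 1)
= greatest_common_divisor(1, 10 % 1) = greatest_common_divisor(1, 0)
b == 0, return a = 1


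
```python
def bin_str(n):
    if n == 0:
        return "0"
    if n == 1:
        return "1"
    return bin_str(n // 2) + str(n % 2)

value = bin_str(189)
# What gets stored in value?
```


bin_str(189)
= bin_str(94) + "1"
= bin_str(47) + "0" + "1"
= bin_str(23) + "1" + "0" + "1"
= bin_str(11) + "1" + "1" + "0" + "1"
= bin_str(5) + "1" + "1" + "1" + "0" + "1"
= bin_str(2) + "1" + "1" + "1" + "1" + "0" + "1"
= bin_str(1) + "0" + "1" + "1" + "1" + "1" + "0" + "1"
= "1" + "0" + "1" + "1" + "1" + "1" + "0" + "1"
= "10111101"
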